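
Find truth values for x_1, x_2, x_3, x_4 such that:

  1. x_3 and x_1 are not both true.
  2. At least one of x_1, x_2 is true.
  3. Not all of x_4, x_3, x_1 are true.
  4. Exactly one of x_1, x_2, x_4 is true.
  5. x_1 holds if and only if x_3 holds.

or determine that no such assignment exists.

x_1 = False; x_2 = True; x_3 = False; x_4 = False

  (1) x_3=F, x_1=F — not both ✓
  (2) {x_1, x_2}: 1 true — at least one ✓
  (3) {x_4, x_3, x_1}: 0/3 true — not all ✓
  (4) {x_1, x_2, x_4}: 1 true — exactly one ✓
  (5) x_1=F, x_3=F — same ✓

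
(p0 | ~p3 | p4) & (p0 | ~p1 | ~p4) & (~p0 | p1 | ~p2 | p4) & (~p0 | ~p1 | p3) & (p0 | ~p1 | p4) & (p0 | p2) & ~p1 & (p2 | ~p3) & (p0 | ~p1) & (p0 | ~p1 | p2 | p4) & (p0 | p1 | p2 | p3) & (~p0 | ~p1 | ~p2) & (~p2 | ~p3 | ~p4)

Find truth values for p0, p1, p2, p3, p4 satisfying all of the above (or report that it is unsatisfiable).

Unit clause (~p1) forces p1 = False.
Set p0 = False.
  then (p0 | p2) forces p2 = True.
Try p3 = True:
  (p0 | ~p3 | p4) forces p4 = True.
  clause (~p2 | ~p3 | ~p4) is falsified — backtrack.
So p3 = False.
Set p4 = True.
All clauses satisfied.

p0 = False; p1 = False; p2 = True; p3 = False; p4 = True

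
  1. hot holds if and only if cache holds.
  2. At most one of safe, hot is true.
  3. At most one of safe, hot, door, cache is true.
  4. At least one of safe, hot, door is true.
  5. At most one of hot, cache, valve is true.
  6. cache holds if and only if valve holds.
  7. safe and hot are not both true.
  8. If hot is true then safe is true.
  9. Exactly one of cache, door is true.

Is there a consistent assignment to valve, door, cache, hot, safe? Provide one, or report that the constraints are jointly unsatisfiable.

valve = False; door = True; cache = False; hot = False; safe = False

  (1) hot=F, cache=F — same ✓
  (2) {safe, hot}: 0 true — at most one ✓
  (3) {safe, hot, door, cache}: 1 true — at most one ✓
  (4) {safe, hot, door}: 1 true — at least one ✓
  (5) {hot, cache, valve}: 0 true — at most one ✓
  (6) cache=F, valve=F — same ✓
  (7) safe=F, hot=F — not both ✓
  (8) hot=F ⇒ safe: vacuous ✓
  (9) {cache, door}: 1 true — exactly one ✓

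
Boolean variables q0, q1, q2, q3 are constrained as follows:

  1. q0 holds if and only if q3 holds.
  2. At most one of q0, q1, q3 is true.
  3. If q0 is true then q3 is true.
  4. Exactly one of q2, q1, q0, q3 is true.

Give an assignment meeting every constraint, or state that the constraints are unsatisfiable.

q0: False, q1: True, q2: False, q3: False

  (1) q0=F, q3=F — same ✓
  (2) {q0, q1, q3}: 1 true — at most one ✓
  (3) q0=F ⇒ q3: vacuous ✓
  (4) {q2, q1, q0, q3}: 1 true — exactly one ✓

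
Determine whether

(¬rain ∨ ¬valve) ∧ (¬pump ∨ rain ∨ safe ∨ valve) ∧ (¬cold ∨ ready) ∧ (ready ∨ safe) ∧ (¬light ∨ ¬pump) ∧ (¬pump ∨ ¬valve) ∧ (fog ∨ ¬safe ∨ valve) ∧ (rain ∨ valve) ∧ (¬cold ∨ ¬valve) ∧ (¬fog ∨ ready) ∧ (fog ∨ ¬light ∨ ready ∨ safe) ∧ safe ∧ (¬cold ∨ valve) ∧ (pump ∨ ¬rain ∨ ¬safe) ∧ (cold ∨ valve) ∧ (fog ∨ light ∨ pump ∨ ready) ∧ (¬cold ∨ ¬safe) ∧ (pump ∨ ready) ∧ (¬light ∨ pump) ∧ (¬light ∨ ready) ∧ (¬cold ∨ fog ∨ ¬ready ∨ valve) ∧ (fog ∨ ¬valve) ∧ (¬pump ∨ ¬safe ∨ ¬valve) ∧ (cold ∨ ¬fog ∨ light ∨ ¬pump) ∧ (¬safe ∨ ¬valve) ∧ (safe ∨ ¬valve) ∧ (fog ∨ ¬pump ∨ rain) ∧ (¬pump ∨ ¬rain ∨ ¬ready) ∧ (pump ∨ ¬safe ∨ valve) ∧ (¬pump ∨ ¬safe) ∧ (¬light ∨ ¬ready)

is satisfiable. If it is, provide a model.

Case safe = True:
  (¬cold ∨ ¬safe) forces cold = False.
  (cold ∨ valve) forces valve = True.
  Clause (¬safe ∨ ¬valve) is falsified — contradiction.
Case safe = False:
  Clause (safe) is falsified — contradiction.
Both cases fail, so the formula is unsatisfiable.

UNSATISFIABLE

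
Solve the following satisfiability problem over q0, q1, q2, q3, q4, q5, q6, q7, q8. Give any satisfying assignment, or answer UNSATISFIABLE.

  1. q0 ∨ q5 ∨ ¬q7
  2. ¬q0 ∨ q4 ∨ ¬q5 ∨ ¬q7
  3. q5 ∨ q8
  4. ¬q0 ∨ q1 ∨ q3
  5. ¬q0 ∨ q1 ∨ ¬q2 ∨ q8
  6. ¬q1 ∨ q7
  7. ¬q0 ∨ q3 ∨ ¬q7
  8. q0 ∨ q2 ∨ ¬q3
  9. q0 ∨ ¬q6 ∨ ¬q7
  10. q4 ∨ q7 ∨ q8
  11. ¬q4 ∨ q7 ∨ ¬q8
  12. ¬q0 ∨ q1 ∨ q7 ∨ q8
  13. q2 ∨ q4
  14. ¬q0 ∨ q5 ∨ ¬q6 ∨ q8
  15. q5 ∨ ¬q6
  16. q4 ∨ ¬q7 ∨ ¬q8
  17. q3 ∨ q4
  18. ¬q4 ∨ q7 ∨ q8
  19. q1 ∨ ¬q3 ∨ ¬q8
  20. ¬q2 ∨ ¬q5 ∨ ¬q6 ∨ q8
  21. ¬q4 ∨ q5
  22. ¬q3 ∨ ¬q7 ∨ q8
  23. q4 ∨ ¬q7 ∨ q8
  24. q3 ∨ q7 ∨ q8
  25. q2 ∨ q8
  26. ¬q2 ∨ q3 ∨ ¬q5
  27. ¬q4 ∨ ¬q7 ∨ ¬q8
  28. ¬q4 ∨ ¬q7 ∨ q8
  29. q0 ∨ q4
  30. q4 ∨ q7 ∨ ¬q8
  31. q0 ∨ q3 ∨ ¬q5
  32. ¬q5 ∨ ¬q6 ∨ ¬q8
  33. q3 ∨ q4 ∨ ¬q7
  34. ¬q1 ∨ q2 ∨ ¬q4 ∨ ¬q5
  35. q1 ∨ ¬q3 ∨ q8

Unsatisfiable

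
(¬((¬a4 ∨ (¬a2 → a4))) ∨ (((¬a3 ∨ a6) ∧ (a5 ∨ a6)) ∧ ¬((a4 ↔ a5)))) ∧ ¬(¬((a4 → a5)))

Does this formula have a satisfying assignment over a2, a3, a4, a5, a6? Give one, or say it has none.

a2 = True; a3 = False; a4 = False; a5 = True; a6 = False

  ¬((¬a4 ∨ (¬a2 → a4))) ∨ (((¬a3 ∨ a6) ∧ (a5 ∨ a6)) ∧ ¬((a4 ↔ a5))) = True
    ¬((¬a4 ∨ (¬a2 → a4))) = False
      ¬a4 ∨ (¬a2 → a4) = True
        ¬a4 = True
        ¬a2 → a4 = True
          ¬a2 = False
    ((¬a3 ∨ a6) ∧ (a5 ∨ a6)) ∧ ¬((a4 ↔ a5)) = True
      (¬a3 ∨ a6) ∧ (a5 ∨ a6) = True
        ¬a3 ∨ a6 = True
          ¬a3 = True
        a5 ∨ a6 = True
      ¬((a4 ↔ a5)) = True
        a4 ↔ a5 = False
  ¬(¬((a4 → a5))) = True
    ¬((a4 → a5)) = False
      a4 → a5 = True
Both conjuncts True, so the formula holds.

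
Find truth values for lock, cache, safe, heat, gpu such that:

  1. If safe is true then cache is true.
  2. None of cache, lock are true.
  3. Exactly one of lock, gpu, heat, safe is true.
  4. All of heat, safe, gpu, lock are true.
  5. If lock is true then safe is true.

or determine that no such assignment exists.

Case lock = True:
  Constraint (2) is violated (lock=T) — contradiction.
Case lock = False:
  Constraint (4) is violated (lock=F) — contradiction.
Both cases fail — unsatisfiable.

Unsatisfiable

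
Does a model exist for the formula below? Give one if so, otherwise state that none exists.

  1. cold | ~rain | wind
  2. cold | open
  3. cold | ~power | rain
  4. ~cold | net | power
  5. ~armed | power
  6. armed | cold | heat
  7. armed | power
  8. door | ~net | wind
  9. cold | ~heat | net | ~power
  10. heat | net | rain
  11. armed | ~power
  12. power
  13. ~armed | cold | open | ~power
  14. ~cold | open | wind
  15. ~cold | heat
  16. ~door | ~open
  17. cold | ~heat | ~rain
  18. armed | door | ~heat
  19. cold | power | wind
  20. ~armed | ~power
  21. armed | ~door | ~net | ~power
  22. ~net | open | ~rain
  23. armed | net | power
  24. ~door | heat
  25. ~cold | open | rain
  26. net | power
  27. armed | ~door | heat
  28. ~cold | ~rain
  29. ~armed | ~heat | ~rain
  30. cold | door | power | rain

The formula is unsatisfiable.

Case power = True:
  (armed | ~power) forces armed = True.
  Clause (~armed | ~power) is falsified — contradiction.
Case power = False:
  Clause (power) is falsified — contradiction.
Both cases fail, so the formula is unsatisfiable.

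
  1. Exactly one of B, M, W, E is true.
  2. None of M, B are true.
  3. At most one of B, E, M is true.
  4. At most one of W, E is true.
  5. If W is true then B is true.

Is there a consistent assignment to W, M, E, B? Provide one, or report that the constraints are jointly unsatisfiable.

W=F, M=F, E=T, B=F

  (1) {B, M, W, E}: 1 true — exactly one ✓
  (2) {M, B}: 0 true — none ✓
  (3) {B, E, M}: 1 true — at most one ✓
  (4) {W, E}: 1 true — at most one ✓
  (5) W=F ⇒ B: vacuous ✓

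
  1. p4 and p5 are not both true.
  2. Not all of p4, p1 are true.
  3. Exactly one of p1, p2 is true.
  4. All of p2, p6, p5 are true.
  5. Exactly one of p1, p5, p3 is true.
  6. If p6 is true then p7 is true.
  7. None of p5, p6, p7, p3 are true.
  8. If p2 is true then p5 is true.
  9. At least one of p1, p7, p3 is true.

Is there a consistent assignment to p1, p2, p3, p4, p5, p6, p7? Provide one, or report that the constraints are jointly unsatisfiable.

UNSATISFIABLE

Case p5 = True:
  Constraint (7) is violated (p5=T) — contradiction.
Case p5 = False:
  Constraint (4) is violated (p5=F) — contradiction.
Both cases fail — unsatisfiable.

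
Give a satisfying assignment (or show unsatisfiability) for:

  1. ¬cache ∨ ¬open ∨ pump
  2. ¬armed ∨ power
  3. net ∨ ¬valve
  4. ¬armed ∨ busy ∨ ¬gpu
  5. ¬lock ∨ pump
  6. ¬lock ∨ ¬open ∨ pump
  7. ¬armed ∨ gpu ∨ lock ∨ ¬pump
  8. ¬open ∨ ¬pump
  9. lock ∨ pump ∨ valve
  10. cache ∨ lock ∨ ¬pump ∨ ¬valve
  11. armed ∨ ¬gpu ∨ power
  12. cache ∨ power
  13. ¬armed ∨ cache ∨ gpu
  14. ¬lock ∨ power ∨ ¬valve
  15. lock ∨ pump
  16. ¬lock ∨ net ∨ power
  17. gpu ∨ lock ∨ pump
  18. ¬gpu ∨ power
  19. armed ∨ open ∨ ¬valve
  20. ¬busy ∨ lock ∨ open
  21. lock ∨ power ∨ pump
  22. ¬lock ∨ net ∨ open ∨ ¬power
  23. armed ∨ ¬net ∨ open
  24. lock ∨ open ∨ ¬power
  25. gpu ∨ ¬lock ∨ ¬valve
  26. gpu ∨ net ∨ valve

Set valve = True.
  then (net ∨ ¬valve) forces net = True.
Set cache = True.
Try gpu = False:
  (gpu ∨ ¬lock ∨ ¬valve) forces lock = False.
  (lock ∨ pump) forces pump = True.
  (¬armed ∨ gpu ∨ lock ∨ ¬pump) forces armed = False.
  (¬open ∨ ¬pump) forces open = False.
  clause (armed ∨ open ∨ ¬valve) is falsified — backtrack.
So gpu = True.
  then (¬gpu ∨ power) forces power = True.
Try lock = False:
  (lock ∨ pump) forces pump = True.
  (¬open ∨ ¬pump) forces open = False.
  clause (lock ∨ open ∨ ¬power) is falsified — backtrack.
So lock = True.
  then (¬lock ∨ pump) forces pump = True.
  then (¬open ∨ ¬pump) forces open = False.
  then (armed ∨ open ∨ ¬valve) forces armed = True.
  then (¬armed ∨ busy ∨ ¬gpu) forces busy = True.
All clauses satisfied.

valve = True, net = True, cache = True, gpu = True, lock = True, power = True, open = False, pump = True, armed = True, busy = True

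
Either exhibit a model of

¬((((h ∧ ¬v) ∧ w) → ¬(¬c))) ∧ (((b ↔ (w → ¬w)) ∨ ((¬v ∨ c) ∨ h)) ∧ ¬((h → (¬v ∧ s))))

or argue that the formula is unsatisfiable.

h=T, w=T, v=F, b=F, s=F, c=F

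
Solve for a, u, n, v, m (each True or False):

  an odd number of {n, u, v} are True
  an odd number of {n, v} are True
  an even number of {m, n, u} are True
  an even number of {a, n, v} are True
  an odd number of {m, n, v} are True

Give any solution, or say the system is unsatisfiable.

a=T, u=F, n=F, v=T, m=F

{n, u, v}: 1 true → odd ✓
{n, v}: 1 true → odd ✓
{m, n, u}: 0 true → even ✓
{a, n, v}: 2 true → even ✓
{m, n, v}: 1 true → odd ✓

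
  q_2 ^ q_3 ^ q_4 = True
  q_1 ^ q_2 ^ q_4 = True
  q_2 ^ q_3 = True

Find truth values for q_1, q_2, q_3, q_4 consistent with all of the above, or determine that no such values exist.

q_1: False, q_2: True, q_3: False, q_4: False

q_2 ^ q_3 ^ q_4 = T ^ F ^ F = True ✓
q_1 ^ q_2 ^ q_4 = F ^ T ^ F = True ✓
q_2 ^ q_3 = T ^ F = True ✓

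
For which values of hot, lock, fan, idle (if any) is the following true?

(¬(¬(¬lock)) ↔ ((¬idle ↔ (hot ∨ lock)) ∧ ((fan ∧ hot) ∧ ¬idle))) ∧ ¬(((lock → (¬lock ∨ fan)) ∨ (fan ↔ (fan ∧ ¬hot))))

The conjunct ¬(((lock → (¬lock ∨ fan)) ∨ (fan ↔ (fan ∧ ¬hot)))) is unsatisfiable on its own:
  hot=F, lock=F, fan=F: evaluates to False.
  hot=F, lock=F, fan=T: evaluates to False.
  hot=F, lock=T, fan=F: evaluates to False.
  hot=F, lock=T, fan=T: evaluates to False.
  hot=T, lock=F, fan=F: evaluates to False.
  hot=T, lock=F, fan=T: evaluates to False.
  hot=T, lock=T, fan=F: evaluates to False.
  hot=T, lock=T, fan=T: evaluates to False.
So the whole conjunction is unsatisfiable.

Unsatisfiable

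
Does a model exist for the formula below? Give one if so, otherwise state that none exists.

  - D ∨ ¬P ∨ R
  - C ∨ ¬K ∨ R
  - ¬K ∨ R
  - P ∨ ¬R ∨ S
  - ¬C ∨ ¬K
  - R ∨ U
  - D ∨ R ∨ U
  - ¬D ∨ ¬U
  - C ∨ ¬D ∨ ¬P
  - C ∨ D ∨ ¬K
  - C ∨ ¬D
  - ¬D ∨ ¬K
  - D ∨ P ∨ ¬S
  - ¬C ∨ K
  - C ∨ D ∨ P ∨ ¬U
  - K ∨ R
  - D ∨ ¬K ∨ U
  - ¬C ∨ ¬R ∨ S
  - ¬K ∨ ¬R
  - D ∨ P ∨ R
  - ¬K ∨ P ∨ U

C = False, S = True, D = False, U = True, K = False, P = True, R = True

Try C = True:
  (¬C ∨ ¬K) forces K = False.
  clause (¬C ∨ K) is falsified — backtrack.
So C = False.
  then (C ∨ ¬D) forces D = False.
  then (C ∨ D ∨ ¬K) forces K = False.
  then (K ∨ R) forces R = True.
Set S = True.
  then (D ∨ P ∨ ¬S) forces P = True.
Set U = True.
All clauses satisfied.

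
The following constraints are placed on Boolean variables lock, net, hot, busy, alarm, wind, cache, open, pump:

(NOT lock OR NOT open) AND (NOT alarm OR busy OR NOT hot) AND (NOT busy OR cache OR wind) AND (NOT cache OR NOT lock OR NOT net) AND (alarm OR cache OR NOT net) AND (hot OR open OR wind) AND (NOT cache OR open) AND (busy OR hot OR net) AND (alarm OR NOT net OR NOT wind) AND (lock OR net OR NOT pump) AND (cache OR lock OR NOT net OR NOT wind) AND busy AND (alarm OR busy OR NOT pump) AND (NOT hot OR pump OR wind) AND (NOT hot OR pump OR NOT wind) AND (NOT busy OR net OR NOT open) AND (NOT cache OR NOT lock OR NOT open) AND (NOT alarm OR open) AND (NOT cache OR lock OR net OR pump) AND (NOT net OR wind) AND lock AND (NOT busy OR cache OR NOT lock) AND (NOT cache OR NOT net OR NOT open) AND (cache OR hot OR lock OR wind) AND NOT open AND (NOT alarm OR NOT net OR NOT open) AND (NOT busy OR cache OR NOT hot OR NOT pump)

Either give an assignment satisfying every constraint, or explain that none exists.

Case lock = True:
  (NOT lock OR NOT open) forces open = False.
  (NOT cache OR open) forces cache = False.
  (busy) forces busy = True.
  Clause (NOT busy OR cache OR NOT lock) is falsified — contradiction.
Case lock = False:
  Clause (lock) is falsified — contradiction.
Both cases fail, so the formula is unsatisfiable.

Unsatisfiable — no assignment works.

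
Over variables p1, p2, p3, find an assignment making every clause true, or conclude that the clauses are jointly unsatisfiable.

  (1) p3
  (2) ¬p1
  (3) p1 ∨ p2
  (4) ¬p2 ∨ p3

p1 = False; p2 = True; p3 = True

Unit clause (p3) forces p3 = True.
Unit clause (¬p1) forces p1 = False.
In (p1 ∨ p2) only p2 is left, so p2 = True.
All clauses satisfied.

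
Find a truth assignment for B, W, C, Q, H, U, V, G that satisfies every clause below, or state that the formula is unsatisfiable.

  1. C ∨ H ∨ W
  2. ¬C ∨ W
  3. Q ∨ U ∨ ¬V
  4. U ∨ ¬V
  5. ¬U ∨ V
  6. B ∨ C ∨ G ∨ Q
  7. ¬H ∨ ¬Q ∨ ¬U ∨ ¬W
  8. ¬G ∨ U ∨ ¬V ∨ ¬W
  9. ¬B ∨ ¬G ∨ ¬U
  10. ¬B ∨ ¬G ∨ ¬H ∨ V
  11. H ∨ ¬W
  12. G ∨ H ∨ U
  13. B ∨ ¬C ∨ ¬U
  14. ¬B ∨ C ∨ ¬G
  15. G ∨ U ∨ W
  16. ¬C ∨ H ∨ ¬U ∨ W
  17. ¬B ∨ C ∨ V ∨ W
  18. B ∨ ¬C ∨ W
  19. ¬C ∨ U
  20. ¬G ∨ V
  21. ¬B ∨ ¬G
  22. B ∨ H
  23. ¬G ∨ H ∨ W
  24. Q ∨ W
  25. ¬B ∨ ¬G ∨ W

B = False, W = False, C = False, Q = True, H = True, U = True, V = True, G = True

Set B = False.
  then (B ∨ H) forces H = True.
Set W = False.
  then (¬C ∨ W) forces C = False.
  then (Q ∨ W) forces Q = True.
Try U = False:
  (U ∨ ¬V) forces V = False.
  (G ∨ U ∨ W) forces G = True.
  clause (¬G ∨ V) is falsified — backtrack.
So U = True.
  then (¬U ∨ V) forces V = True.
Set G = True.
All clauses satisfied.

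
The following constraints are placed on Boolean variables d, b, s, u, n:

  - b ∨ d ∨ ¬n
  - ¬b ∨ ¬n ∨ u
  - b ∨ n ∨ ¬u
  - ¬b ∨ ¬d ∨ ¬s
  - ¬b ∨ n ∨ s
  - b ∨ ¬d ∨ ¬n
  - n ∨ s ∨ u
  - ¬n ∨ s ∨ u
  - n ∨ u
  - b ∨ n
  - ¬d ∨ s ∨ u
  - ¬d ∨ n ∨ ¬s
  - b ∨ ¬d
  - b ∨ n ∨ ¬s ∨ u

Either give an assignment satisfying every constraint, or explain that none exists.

d = False; b = True; s = True; u = True; n = True

Set d = False.
Try b = False:
  (b ∨ d ∨ ¬n) forces n = False.
  clause (b ∨ n) is falsified — backtrack.
So b = True.
Set s = True.
Set u = True.
Set n = True.
All clauses satisfied.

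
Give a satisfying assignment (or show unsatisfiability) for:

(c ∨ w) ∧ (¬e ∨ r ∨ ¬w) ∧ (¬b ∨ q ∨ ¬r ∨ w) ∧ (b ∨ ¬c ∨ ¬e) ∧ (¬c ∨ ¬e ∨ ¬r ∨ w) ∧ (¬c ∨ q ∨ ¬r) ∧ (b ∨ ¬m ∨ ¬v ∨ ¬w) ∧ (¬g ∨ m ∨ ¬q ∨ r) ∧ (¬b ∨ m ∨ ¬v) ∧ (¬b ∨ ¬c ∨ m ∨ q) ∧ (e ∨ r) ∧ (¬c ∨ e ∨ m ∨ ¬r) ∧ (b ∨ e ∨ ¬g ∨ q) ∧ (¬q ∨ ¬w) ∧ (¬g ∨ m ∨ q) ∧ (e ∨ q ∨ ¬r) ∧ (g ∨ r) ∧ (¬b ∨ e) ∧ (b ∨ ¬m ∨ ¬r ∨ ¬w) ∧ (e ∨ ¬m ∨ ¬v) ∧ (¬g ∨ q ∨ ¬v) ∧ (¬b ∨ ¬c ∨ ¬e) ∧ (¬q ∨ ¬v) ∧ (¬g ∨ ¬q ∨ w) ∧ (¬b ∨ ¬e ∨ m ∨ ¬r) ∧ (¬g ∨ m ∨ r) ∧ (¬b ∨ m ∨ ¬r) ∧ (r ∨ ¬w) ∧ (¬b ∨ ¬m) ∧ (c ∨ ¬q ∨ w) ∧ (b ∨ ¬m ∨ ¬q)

Set e = True.
Set r = True.
Set g = False.
Try q = True:
  (¬q ∨ ¬w) forces w = False.
  (c ∨ w) forces c = True.
  clause (¬c ∨ ¬e ∨ ¬r ∨ w) is falsified — backtrack.
So q = False.
  then (¬c ∨ q ∨ ¬r) forces c = False.
  then (c ∨ w) forces w = True.
Set b = False.
  then (b ∨ ¬m ∨ ¬r ∨ ¬w) forces m = False.
Set v = False.
All clauses satisfied.

e: True, r: True, g: False, q: False, b: False, m: False, c: False, v: False, w: True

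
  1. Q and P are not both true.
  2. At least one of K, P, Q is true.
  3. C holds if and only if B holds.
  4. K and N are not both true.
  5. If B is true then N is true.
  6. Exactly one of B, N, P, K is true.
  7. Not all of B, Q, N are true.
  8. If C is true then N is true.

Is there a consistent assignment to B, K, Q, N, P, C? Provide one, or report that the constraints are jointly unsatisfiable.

B: False, K: False, Q: True, N: True, P: False, C: False

  (1) Q=T, P=F — not both ✓
  (2) {K, P, Q}: 1 true — at least one ✓
  (3) C=F, B=F — same ✓
  (4) K=F, N=T — not both ✓
  (5) B=F ⇒ N: vacuous ✓
  (6) {B, N, P, K}: 1 true — exactly one ✓
  (7) {B, Q, N}: 2/3 true — not all ✓
  (8) C=F ⇒ N: vacuous ✓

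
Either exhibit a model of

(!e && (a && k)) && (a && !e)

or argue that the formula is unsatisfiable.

k=T; a=T; e=F

  !e && (a && k) = True
    !e = True
    a && k = True
  a && !e = True
    !e = True
Both conjuncts True, so the formula holds.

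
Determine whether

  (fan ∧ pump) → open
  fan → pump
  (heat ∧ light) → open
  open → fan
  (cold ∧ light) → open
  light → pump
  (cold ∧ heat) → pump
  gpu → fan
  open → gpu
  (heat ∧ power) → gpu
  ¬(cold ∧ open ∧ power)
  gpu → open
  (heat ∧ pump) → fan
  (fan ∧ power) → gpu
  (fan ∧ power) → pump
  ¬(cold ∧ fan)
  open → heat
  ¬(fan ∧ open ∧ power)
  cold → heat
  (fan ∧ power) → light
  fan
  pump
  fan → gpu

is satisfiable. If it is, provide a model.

gpu: True, open: True, light: True, pump: True, cold: False, power: False, heat: True, fan: True

Unit clause (pump) forces pump = True.
Unit clause (fan) forces fan = True.
In (¬cold ∨ ¬fan) only ¬cold is left, so cold = False.
In (¬fan ∨ gpu) only gpu is left, so gpu = True.
In (¬gpu ∨ open) only open is left, so open = True.
In (heat ∨ ¬open) only heat is left, so heat = True.
In (¬fan ∨ ¬open ∨ ¬power) only ¬power is left, so power = False.
Set light = True.
All clauses satisfied.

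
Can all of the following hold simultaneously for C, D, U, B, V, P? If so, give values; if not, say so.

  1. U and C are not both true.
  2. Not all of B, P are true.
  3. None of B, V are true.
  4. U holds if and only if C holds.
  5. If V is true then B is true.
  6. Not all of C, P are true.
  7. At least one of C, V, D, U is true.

C = False, D = True, U = False, B = False, V = False, P = True

  (1) U=F, C=F — not both ✓
  (2) {B, P}: 1/2 true — not all ✓
  (3) {B, V}: 0 true — none ✓
  (4) U=F, C=F — same ✓
  (5) V=F ⇒ B: vacuous ✓
  (6) {C, P}: 1/2 true — not all ✓
  (7) {C, V, D, U}: 1 true — at least one ✓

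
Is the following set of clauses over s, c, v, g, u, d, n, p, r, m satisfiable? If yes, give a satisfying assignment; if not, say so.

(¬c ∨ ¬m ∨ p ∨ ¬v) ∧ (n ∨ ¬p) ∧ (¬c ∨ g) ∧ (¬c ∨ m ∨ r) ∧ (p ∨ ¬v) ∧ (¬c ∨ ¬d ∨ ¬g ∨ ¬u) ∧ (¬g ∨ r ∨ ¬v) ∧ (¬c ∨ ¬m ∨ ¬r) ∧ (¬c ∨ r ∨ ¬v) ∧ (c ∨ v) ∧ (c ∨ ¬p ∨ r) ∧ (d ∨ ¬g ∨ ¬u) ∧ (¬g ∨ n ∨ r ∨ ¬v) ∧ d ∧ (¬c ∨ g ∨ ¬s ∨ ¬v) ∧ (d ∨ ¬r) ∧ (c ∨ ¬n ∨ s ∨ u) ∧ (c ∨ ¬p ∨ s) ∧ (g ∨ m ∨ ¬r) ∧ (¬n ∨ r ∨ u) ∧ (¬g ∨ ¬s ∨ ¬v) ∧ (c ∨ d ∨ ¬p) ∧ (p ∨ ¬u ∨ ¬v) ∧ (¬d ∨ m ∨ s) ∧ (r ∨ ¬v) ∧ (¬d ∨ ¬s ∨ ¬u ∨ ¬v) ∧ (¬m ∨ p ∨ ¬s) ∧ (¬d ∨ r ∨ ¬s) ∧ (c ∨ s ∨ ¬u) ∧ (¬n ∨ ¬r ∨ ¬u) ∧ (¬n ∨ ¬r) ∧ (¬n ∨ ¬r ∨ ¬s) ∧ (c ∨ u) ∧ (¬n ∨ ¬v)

s = False; c = True; v = False; g = True; u = False; d = True; n = False; p = False; r = False; m = True

Unit clause (d) forces d = True.
Set s = False.
  then (¬d ∨ m ∨ s) forces m = True.
Set c = True.
  then (¬c ∨ g) forces g = True.
  then (¬c ∨ ¬d ∨ ¬g ∨ ¬u) forces u = False.
  then (¬c ∨ ¬m ∨ ¬r) forces r = False.
  then (¬c ∨ r ∨ ¬v) forces v = False.
  then (¬n ∨ r ∨ u) forces n = False.
  then (n ∨ ¬p) forces p = False.
All clauses satisfied.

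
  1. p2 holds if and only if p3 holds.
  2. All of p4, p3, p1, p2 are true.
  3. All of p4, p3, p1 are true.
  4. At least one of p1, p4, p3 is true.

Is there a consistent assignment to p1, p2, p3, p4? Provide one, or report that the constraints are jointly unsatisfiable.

p1: True; p2: True; p3: True; p4: True

  (1) p2=T, p3=T — same ✓
  (2) {p4, p3, p1, p2}: all 4 true ✓
  (3) {p4, p3, p1}: all 3 true ✓
  (4) {p1, p4, p3}: 3 true — at least one ✓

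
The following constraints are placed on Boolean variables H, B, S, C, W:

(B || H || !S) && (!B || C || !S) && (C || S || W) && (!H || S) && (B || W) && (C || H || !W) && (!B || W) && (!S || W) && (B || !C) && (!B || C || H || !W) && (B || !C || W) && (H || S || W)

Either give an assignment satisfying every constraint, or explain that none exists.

H = False, B = True, S = True, C = True, W = True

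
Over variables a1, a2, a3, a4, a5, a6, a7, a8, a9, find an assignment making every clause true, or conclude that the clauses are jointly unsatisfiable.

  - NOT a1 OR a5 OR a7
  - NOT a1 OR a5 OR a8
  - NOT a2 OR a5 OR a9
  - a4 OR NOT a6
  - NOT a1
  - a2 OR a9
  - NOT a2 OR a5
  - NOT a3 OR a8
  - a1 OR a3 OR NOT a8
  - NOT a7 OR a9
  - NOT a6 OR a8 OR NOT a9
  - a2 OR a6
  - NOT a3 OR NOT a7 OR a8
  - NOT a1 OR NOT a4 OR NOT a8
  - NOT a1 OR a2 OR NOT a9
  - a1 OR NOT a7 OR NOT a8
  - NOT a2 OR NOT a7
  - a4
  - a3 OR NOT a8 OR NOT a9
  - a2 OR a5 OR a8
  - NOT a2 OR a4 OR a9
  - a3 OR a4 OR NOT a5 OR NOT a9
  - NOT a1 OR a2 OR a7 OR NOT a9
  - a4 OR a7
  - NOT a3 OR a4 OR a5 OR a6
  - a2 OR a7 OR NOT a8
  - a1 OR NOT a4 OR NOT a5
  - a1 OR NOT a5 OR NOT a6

Case a1 = True:
  Clause (NOT a1) is falsified — contradiction.
Case a1 = False:
  (a4) forces a4 = True.
  (a1 OR NOT a4 OR NOT a5) forces a5 = False.
  (NOT a2 OR a5) forces a2 = False.
  (a2 OR a9) forces a9 = True.
  (a2 OR a6) forces a6 = True.
  (NOT a6 OR a8 OR NOT a9) forces a8 = True.
  (a1 OR a3 OR NOT a8) forces a3 = True.
  (a1 OR NOT a7 OR NOT a8) forces a7 = False.
  Clause (a2 OR a7 OR NOT a8) is falsified — contradiction.
Both cases fail, so the formula is unsatisfiable.

Unsatisfiable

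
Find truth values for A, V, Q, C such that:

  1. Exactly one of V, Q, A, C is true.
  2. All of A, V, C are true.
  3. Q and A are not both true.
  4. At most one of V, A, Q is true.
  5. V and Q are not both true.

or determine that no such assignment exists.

Case A = True:
  (1) with A=T forces V = False.
  Constraint (2) is violated (V=F) — contradiction.
Case A = False:
  Constraint (2) is violated (A=F) — contradiction.
Both cases fail — unsatisfiable.

UNSATISFIABLE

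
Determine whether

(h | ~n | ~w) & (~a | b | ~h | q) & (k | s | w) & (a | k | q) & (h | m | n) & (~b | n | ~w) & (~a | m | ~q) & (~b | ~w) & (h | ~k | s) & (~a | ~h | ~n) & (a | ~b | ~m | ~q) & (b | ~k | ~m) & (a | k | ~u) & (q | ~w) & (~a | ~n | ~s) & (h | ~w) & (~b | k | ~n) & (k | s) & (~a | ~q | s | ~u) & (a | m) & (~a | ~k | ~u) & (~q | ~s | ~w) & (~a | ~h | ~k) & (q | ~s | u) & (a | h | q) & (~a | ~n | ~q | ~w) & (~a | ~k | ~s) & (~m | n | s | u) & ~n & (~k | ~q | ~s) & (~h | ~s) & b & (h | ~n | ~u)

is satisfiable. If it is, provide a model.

u = True; m = True; a = True; k = False; s = True; q = False; b = True; n = False; h = False; w = False

Unit clause (~n) forces n = False.
Unit clause (b) forces b = True.
In (~b | n | ~w) only ~w is left, so w = False.
Set u = True.
Set m = True.
Set a = True.
  then (~a | ~k | ~u) forces k = False.
  then (k | s | w) forces s = True.
  then (~h | ~s) forces h = False.
Set q = False.
All clauses satisfied.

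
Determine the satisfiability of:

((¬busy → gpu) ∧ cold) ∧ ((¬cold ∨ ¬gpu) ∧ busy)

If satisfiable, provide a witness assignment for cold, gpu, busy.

cold=T, gpu=F, busy=T

  (¬busy → gpu) ∧ cold = True
    ¬busy → gpu = True
      ¬busy = False
  (¬cold ∨ ¬gpu) ∧ busy = True
    ¬cold ∨ ¬gpu = True
      ¬cold = False
      ¬gpu = True
Both conjuncts True, so the formula holds.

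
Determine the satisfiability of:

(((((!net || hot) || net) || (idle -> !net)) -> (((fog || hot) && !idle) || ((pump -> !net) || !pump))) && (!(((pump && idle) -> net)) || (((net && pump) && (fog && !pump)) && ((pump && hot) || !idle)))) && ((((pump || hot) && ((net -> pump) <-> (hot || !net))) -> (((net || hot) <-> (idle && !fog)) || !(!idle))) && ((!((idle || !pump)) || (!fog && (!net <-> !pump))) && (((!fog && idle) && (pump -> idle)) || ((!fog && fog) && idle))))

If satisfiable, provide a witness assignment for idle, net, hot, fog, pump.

The formula is unsatisfiable.

Case idle = True: the formula simplifies to (((((!net || hot) || net) || !net) -> ((pump -> !net) || !pump)) && (!((pump -> net)) || (((net && pump) && (fog && !pump)) && (pump && hot)))) && ((!fog && (!net <-> !pump)) && (!fog || (!fog && fog))).
  fog = True: the conjunct !fog is False.
  fog = False: simplifies to (((((!net || hot) || net) || !net) -> ((pump -> !net) || !pump)) && !((pump -> net))) && (!net <-> !pump).
    net = True: the conjunct !((pump -> net)) becomes !((pump -> True)) = False.
    net = False: simplifies to !(!pump) && !pump.
      pump = True: the conjunct !pump is False.
      pump = False: the conjunct !(!pump) becomes !(!False) = False.
Case idle = False: the conjunct ((!fog && idle) && (pump -> idle)) || ((!fog && fog) && idle) becomes (False && !pump) || ((!fog && fog) && False) = False.
Both cases fail — unsatisfiable.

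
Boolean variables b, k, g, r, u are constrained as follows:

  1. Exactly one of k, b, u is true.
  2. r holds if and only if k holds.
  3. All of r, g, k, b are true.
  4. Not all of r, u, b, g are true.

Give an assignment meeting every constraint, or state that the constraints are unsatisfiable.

Case b = True:
  (1) with b=T forces k = False.
  Constraint (3) is violated (k=F) — contradiction.
Case b = False:
  Constraint (3) is violated (b=F) — contradiction.
Both cases fail — unsatisfiable.

No satisfying assignment exists.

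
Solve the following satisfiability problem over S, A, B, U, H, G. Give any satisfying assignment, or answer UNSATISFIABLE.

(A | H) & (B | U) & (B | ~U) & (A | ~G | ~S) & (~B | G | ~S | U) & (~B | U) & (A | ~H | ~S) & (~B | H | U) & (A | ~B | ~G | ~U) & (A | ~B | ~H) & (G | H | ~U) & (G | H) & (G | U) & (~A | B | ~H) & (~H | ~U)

S=F; A=T; B=T; U=T; H=F; G=T

Set S = False.
Set A = True.
Try B = False:
  (B | U) forces U = True.
  clause (B | ~U) is falsified — backtrack.
So B = True.
  then (~B | U) forces U = True.
  then (~H | ~U) forces H = False.
  then (G | H | ~U) forces G = True.
All clauses satisfied.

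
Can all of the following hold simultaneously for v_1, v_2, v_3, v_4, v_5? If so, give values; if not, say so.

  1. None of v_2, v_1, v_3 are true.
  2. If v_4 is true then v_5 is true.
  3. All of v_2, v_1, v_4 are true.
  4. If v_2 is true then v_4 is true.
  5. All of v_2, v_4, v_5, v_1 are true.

Case v_1 = True:
  Constraint (1) is violated (v_1=T) — contradiction.
Case v_1 = False:
  Constraint (3) is violated (v_1=F) — contradiction.
Both cases fail — unsatisfiable.

Unsatisfiable — no assignment works.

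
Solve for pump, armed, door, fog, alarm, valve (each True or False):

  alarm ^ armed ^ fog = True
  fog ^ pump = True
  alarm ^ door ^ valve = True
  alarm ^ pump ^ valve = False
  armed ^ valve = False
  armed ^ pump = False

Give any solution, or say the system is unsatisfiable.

pump=F; armed=F; door=T; fog=T; alarm=F; valve=F

alarm ^ armed ^ fog = F ^ F ^ T = True ✓
fog ^ pump = T ^ F = True ✓
alarm ^ door ^ valve = F ^ T ^ F = True ✓
alarm ^ pump ^ valve = F ^ F ^ F = False ✓
armed ^ valve = F ^ F = False ✓
armed ^ pump = F ^ F = False ✓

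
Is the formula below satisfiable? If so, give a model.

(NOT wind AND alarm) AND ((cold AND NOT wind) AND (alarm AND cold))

cold: True, alarm: True, wind: False

  NOT wind AND alarm = True
    NOT wind = True
  (cold AND NOT wind) AND (alarm AND cold) = True
    cold AND NOT wind = True
      NOT wind = True
    alarm AND cold = True
Both conjuncts True, so the formula holds.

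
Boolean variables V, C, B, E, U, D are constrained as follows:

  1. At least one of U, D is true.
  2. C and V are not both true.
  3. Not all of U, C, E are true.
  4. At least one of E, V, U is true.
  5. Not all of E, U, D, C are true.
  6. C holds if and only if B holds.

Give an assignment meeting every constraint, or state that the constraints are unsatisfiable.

V = False; C = True; B = True; E = True; U = False; D = True

  (1) {U, D}: 1 true — at least one ✓
  (2) C=T, V=F — not both ✓
  (3) {U, C, E}: 2/3 true — not all ✓
  (4) {E, V, U}: 1 true — at least one ✓
  (5) {E, U, D, C}: 3/4 true — not all ✓
  (6) C=T, B=T — same ✓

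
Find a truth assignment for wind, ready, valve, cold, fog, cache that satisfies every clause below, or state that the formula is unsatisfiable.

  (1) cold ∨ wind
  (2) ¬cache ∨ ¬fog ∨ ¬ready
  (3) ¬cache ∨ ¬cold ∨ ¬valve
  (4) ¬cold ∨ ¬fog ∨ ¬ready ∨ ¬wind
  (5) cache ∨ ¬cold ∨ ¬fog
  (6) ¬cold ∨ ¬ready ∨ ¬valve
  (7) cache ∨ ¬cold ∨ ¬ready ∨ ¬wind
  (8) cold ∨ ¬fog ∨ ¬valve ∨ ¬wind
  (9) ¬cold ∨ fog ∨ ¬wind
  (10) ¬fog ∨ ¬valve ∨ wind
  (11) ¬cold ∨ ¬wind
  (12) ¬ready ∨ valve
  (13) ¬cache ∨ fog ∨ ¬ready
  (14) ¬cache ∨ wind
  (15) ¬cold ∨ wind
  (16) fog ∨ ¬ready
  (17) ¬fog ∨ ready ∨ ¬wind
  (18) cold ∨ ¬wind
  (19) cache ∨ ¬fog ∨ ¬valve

UNSATISFIABLE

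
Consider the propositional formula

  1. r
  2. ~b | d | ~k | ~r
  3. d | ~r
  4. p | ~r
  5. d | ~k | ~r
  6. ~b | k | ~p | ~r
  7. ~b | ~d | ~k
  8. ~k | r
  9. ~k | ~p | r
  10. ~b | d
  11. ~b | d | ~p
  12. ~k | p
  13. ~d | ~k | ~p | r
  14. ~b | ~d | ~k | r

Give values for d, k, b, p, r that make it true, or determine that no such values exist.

d=T; k=T; b=F; p=T; r=T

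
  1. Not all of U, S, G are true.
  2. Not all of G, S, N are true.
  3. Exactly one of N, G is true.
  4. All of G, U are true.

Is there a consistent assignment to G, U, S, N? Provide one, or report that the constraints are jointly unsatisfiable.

G: True; U: True; S: False; N: False

  (1) {U, S, G}: 2/3 true — not all ✓
  (2) {G, S, N}: 1/3 true — not all ✓
  (3) {N, G}: 1 true — exactly one ✓
  (4) {G, U}: all 2 true ✓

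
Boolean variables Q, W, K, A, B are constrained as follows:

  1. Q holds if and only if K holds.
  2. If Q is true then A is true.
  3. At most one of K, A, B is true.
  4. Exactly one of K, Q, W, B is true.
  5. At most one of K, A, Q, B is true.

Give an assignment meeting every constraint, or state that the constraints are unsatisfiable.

Q = False; W = True; K = False; A = True; B = False

  (1) Q=F, K=F — same ✓
  (2) Q=F ⇒ A: vacuous ✓
  (3) {K, A, B}: 1 true — at most one ✓
  (4) {K, Q, W, B}: 1 true — exactly one ✓
  (5) {K, A, Q, B}: 1 true — at most one ✓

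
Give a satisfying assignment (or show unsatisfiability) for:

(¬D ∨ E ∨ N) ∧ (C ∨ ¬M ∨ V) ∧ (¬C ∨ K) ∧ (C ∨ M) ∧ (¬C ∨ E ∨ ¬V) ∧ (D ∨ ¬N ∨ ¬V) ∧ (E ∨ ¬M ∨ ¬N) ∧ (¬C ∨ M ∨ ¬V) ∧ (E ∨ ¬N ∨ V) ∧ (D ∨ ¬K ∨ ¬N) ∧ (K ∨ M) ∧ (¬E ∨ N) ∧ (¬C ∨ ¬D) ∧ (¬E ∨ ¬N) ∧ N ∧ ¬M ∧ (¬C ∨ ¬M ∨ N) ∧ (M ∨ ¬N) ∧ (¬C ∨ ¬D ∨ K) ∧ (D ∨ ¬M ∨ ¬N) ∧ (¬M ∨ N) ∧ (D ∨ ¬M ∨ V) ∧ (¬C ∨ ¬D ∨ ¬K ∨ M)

Case N = True:
  (¬E ∨ ¬N) forces E = False.
  (E ∨ ¬M ∨ ¬N) forces M = False.
  Clause (M ∨ ¬N) is falsified — contradiction.
Case N = False:
  Clause (N) is falsified — contradiction.
Both cases fail, so the formula is unsatisfiable.

Unsatisfiable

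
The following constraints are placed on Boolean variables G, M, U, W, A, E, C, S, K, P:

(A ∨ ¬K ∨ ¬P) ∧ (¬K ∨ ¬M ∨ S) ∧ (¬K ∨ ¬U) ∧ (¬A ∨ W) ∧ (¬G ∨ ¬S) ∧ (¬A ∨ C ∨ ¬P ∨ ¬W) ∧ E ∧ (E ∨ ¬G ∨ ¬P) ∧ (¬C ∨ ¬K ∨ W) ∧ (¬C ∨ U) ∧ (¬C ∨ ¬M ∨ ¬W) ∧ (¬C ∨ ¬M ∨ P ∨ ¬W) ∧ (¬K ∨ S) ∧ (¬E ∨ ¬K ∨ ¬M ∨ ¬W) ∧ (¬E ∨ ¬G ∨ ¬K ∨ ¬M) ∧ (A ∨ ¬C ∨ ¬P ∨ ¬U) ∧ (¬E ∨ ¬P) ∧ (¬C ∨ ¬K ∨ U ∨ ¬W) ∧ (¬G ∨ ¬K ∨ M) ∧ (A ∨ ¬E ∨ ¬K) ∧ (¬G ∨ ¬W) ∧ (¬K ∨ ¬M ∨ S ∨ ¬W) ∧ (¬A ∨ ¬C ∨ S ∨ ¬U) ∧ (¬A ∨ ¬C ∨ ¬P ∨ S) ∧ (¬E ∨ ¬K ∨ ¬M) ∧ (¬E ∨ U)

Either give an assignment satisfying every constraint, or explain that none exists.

Unit clause (E) forces E = True.
In (¬E ∨ ¬P) only ¬P is left, so P = False.
In (¬E ∨ U) only U is left, so U = True.
In (¬K ∨ ¬U) only ¬K is left, so K = False.
Set G = False.
Set M = False.
Set W = False.
  then (¬A ∨ W) forces A = False.
Set C = False.
Set S = False.
All clauses satisfied.

G: False; M: False; U: True; W: False; A: False; E: True; C: False; S: False; K: False; P: False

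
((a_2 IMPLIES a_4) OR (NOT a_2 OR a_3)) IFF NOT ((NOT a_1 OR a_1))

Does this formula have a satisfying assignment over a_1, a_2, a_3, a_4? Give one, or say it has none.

a_1 = True, a_2 = True, a_3 = False, a_4 = False

  ((a_2 IMPLIES a_4) OR (NOT a_2 OR a_3)) IFF NOT ((NOT a_1 OR a_1)) = True
    (a_2 IMPLIES a_4) OR (NOT a_2 OR a_3) = False
      a_2 IMPLIES a_4 = False
      NOT a_2 OR a_3 = False
        NOT a_2 = False
    NOT ((NOT a_1 OR a_1)) = False
      NOT a_1 OR a_1 = True
        NOT a_1 = False
The formula evaluates to True.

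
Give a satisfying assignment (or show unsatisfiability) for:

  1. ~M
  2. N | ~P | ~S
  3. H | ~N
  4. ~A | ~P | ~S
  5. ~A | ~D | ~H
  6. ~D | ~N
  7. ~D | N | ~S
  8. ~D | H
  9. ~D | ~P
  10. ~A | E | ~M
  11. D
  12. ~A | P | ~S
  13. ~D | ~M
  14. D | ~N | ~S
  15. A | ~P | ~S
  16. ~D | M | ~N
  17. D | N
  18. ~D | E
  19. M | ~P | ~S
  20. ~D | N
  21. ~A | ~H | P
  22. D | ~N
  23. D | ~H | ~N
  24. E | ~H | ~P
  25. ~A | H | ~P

Case M = True:
  Clause (~M) is falsified — contradiction.
Case M = False:
  (D) forces D = True.
  (~D | ~N) forces N = False.
  Clause (~D | N) is falsified — contradiction.
Both cases fail, so the formula is unsatisfiable.

The formula is unsatisfiable.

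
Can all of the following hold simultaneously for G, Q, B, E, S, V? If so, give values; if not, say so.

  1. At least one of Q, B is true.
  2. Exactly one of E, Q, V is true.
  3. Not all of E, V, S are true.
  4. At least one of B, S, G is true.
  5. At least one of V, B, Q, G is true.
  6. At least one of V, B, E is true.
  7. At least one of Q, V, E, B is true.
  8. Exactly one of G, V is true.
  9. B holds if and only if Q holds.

G = True, Q = True, B = True, E = False, S = False, V = False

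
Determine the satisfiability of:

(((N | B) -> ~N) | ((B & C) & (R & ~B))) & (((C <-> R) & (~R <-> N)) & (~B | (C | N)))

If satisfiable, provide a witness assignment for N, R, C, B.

N=F, R=T, C=T, B=F

  ((N | B) -> ~N) | ((B & C) & (R & ~B)) = True
    (N | B) -> ~N = True
      N | B = False
      ~N = True
    (B & C) & (R & ~B) = False
      B & C = False
      R & ~B = True
        ~B = True
  ((C <-> R) & (~R <-> N)) & (~B | (C | N)) = True
    (C <-> R) & (~R <-> N) = True
      C <-> R = True
      ~R <-> N = True
        ~R = False
    ~B | (C | N) = True
      ~B = True
      C | N = True
Both conjuncts True, so the formula holds.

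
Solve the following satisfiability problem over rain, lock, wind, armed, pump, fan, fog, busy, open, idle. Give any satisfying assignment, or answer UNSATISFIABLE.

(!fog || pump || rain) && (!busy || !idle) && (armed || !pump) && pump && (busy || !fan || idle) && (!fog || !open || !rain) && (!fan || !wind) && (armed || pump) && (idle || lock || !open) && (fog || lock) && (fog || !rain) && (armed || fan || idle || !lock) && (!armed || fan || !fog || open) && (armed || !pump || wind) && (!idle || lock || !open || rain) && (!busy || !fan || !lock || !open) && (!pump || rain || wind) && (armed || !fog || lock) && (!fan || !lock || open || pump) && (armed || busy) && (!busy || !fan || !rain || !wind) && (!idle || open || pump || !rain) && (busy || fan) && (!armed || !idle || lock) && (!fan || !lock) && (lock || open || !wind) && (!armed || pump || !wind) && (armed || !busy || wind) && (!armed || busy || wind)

rain: False; lock: True; wind: True; armed: True; pump: True; fan: False; fog: False; busy: True; open: False; idle: False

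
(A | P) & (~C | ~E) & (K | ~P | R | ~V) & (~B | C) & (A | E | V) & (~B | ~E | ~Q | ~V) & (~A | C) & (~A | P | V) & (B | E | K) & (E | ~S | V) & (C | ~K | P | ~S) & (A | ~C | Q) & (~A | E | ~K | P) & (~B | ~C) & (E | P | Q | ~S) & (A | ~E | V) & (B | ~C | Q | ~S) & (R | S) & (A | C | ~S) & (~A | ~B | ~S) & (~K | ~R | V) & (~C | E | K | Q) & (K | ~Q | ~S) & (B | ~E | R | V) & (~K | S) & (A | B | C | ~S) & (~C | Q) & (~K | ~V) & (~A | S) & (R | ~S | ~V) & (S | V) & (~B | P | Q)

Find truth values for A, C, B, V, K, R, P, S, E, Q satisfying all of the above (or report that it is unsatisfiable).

A=F, C=F, B=F, V=T, K=F, R=T, P=T, S=F, E=T, Q=T

Set A = False.
  then (A | P) forces P = True.
Set C = False.
  then (~B | C) forces B = False.
  then (A | C | ~S) forces S = False.
  then (~K | S) forces K = False.
  then (S | V) forces V = True.
  then (K | ~P | R | ~V) forces R = True.
  then (B | E | K) forces E = True.
Set Q = True.
All clauses satisfied.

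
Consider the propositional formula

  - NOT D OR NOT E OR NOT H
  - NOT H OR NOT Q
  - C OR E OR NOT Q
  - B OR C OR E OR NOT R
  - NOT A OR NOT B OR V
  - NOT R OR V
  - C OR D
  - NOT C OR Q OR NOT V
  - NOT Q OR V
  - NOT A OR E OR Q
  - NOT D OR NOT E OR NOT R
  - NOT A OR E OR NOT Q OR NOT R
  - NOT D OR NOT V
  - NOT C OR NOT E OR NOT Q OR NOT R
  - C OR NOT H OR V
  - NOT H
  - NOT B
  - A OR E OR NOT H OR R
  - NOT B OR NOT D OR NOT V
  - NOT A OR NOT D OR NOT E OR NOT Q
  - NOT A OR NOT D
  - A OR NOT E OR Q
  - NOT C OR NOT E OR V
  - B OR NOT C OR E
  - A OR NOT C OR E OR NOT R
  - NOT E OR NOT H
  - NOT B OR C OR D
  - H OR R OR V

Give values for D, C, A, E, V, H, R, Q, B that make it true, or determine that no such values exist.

D=F, C=T, A=F, E=T, V=T, H=F, R=F, Q=T, B=F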